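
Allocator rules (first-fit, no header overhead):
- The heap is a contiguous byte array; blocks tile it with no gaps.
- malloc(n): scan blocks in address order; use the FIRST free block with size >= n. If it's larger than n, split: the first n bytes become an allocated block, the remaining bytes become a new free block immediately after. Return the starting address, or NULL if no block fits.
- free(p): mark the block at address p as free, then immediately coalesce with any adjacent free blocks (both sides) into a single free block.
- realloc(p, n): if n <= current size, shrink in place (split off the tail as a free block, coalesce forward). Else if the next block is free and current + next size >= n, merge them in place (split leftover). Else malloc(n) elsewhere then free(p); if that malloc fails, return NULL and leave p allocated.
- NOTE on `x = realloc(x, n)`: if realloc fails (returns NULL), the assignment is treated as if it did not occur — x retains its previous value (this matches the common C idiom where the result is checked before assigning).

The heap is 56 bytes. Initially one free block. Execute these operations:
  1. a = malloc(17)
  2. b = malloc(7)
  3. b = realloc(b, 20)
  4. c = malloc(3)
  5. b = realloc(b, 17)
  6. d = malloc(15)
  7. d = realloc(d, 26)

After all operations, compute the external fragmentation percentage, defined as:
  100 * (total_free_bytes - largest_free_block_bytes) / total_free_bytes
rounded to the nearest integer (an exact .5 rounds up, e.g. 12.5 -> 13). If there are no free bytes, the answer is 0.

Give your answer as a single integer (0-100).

Answer: 25

Derivation:
Op 1: a = malloc(17) -> a = 0; heap: [0-16 ALLOC][17-55 FREE]
Op 2: b = malloc(7) -> b = 17; heap: [0-16 ALLOC][17-23 ALLOC][24-55 FREE]
Op 3: b = realloc(b, 20) -> b = 17; heap: [0-16 ALLOC][17-36 ALLOC][37-55 FREE]
Op 4: c = malloc(3) -> c = 37; heap: [0-16 ALLOC][17-36 ALLOC][37-39 ALLOC][40-55 FREE]
Op 5: b = realloc(b, 17) -> b = 17; heap: [0-16 ALLOC][17-33 ALLOC][34-36 FREE][37-39 ALLOC][40-55 FREE]
Op 6: d = malloc(15) -> d = 40; heap: [0-16 ALLOC][17-33 ALLOC][34-36 FREE][37-39 ALLOC][40-54 ALLOC][55-55 FREE]
Op 7: d = realloc(d, 26) -> NULL (d unchanged); heap: [0-16 ALLOC][17-33 ALLOC][34-36 FREE][37-39 ALLOC][40-54 ALLOC][55-55 FREE]
Free blocks: [3 1] total_free=4 largest=3 -> 100*(4-3)/4 = 100/4 = 25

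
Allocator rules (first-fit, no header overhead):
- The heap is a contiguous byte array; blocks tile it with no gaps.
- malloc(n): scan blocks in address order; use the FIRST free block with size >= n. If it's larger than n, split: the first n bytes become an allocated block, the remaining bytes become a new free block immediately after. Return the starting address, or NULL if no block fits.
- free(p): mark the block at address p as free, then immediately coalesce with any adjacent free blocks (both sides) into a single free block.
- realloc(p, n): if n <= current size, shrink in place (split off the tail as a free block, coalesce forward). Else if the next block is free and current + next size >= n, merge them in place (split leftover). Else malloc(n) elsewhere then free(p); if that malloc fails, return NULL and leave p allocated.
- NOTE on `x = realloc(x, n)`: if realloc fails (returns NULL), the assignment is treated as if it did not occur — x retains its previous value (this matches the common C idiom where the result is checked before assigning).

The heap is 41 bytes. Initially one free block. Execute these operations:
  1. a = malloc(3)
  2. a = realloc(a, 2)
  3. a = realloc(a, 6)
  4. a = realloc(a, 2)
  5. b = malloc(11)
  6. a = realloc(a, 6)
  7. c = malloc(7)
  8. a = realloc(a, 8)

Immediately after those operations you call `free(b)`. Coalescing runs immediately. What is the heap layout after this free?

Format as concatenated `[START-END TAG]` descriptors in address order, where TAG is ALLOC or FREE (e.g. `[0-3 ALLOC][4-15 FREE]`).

Answer: [0-18 FREE][19-25 ALLOC][26-33 ALLOC][34-40 FREE]

Derivation:
Op 1: a = malloc(3) -> a = 0; heap: [0-2 ALLOC][3-40 FREE]
Op 2: a = realloc(a, 2) -> a = 0; heap: [0-1 ALLOC][2-40 FREE]
Op 3: a = realloc(a, 6) -> a = 0; heap: [0-5 ALLOC][6-40 FREE]
Op 4: a = realloc(a, 2) -> a = 0; heap: [0-1 ALLOC][2-40 FREE]
Op 5: b = malloc(11) -> b = 2; heap: [0-1 ALLOC][2-12 ALLOC][13-40 FREE]
Op 6: a = realloc(a, 6) -> a = 13; heap: [0-1 FREE][2-12 ALLOC][13-18 ALLOC][19-40 FREE]
Op 7: c = malloc(7) -> c = 19; heap: [0-1 FREE][2-12 ALLOC][13-18 ALLOC][19-25 ALLOC][26-40 FREE]
Op 8: a = realloc(a, 8) -> a = 26; heap: [0-1 FREE][2-12 ALLOC][13-18 FREE][19-25 ALLOC][26-33 ALLOC][34-40 FREE]
free(b): b = 2 -> block [2-12 ALLOC]; mark free, coalesce with adjacent free neighbors -> [0-18 FREE][19-25 ALLOC][26-33 ALLOC][34-40 FREE]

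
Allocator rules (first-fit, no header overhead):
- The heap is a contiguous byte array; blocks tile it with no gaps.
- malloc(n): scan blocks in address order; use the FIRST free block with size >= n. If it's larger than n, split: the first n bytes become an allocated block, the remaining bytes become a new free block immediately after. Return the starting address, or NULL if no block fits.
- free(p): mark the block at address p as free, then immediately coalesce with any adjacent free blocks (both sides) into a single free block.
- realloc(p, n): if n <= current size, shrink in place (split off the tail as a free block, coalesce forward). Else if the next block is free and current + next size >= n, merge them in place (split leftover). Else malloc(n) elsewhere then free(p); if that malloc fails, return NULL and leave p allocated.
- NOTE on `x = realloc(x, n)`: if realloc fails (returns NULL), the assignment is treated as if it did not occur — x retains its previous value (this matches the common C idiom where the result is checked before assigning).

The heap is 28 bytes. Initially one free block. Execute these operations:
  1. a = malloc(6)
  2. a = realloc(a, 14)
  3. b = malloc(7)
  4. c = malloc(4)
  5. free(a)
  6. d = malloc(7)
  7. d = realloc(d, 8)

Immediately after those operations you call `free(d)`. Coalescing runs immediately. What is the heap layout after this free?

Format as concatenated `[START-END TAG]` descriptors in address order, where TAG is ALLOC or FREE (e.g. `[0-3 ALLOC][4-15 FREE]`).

Op 1: a = malloc(6) -> a = 0; heap: [0-5 ALLOC][6-27 FREE]
Op 2: a = realloc(a, 14) -> a = 0; heap: [0-13 ALLOC][14-27 FREE]
Op 3: b = malloc(7) -> b = 14; heap: [0-13 ALLOC][14-20 ALLOC][21-27 FREE]
Op 4: c = malloc(4) -> c = 21; heap: [0-13 ALLOC][14-20 ALLOC][21-24 ALLOC][25-27 FREE]
Op 5: free(a) -> (freed a); heap: [0-13 FREE][14-20 ALLOC][21-24 ALLOC][25-27 FREE]
Op 6: d = malloc(7) -> d = 0; heap: [0-6 ALLOC][7-13 FREE][14-20 ALLOC][21-24 ALLOC][25-27 FREE]
Op 7: d = realloc(d, 8) -> d = 0; heap: [0-7 ALLOC][8-13 FREE][14-20 ALLOC][21-24 ALLOC][25-27 FREE]
free(d): d = 0 -> block [0-7 ALLOC]; mark free, coalesce with adjacent free neighbors -> [0-13 FREE][14-20 ALLOC][21-24 ALLOC][25-27 FREE]

Answer: [0-13 FREE][14-20 ALLOC][21-24 ALLOC][25-27 FREE]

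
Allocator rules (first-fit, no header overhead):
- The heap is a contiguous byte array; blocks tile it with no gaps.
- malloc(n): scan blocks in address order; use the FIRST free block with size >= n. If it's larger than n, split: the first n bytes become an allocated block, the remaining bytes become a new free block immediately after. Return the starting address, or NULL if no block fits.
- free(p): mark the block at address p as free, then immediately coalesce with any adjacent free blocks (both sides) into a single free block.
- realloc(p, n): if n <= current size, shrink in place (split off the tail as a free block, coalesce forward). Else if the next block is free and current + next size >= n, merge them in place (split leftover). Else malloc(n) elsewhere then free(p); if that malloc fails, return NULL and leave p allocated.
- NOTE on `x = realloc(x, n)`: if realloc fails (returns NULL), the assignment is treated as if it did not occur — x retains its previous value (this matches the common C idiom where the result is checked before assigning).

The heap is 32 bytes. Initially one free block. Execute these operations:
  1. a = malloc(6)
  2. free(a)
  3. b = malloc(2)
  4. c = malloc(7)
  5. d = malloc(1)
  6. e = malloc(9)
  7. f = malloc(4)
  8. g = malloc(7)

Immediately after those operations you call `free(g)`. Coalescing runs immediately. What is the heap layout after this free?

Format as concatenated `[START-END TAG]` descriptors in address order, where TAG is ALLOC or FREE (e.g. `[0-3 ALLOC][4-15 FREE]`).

Answer: [0-1 ALLOC][2-8 ALLOC][9-9 ALLOC][10-18 ALLOC][19-22 ALLOC][23-31 FREE]

Derivation:
Op 1: a = malloc(6) -> a = 0; heap: [0-5 ALLOC][6-31 FREE]
Op 2: free(a) -> (freed a); heap: [0-31 FREE]
Op 3: b = malloc(2) -> b = 0; heap: [0-1 ALLOC][2-31 FREE]
Op 4: c = malloc(7) -> c = 2; heap: [0-1 ALLOC][2-8 ALLOC][9-31 FREE]
Op 5: d = malloc(1) -> d = 9; heap: [0-1 ALLOC][2-8 ALLOC][9-9 ALLOC][10-31 FREE]
Op 6: e = malloc(9) -> e = 10; heap: [0-1 ALLOC][2-8 ALLOC][9-9 ALLOC][10-18 ALLOC][19-31 FREE]
Op 7: f = malloc(4) -> f = 19; heap: [0-1 ALLOC][2-8 ALLOC][9-9 ALLOC][10-18 ALLOC][19-22 ALLOC][23-31 FREE]
Op 8: g = malloc(7) -> g = 23; heap: [0-1 ALLOC][2-8 ALLOC][9-9 ALLOC][10-18 ALLOC][19-22 ALLOC][23-29 ALLOC][30-31 FREE]
free(g): g = 23 -> block [23-29 ALLOC]; mark free, coalesce with adjacent free neighbors -> [0-1 ALLOC][2-8 ALLOC][9-9 ALLOC][10-18 ALLOC][19-22 ALLOC][23-31 FREE]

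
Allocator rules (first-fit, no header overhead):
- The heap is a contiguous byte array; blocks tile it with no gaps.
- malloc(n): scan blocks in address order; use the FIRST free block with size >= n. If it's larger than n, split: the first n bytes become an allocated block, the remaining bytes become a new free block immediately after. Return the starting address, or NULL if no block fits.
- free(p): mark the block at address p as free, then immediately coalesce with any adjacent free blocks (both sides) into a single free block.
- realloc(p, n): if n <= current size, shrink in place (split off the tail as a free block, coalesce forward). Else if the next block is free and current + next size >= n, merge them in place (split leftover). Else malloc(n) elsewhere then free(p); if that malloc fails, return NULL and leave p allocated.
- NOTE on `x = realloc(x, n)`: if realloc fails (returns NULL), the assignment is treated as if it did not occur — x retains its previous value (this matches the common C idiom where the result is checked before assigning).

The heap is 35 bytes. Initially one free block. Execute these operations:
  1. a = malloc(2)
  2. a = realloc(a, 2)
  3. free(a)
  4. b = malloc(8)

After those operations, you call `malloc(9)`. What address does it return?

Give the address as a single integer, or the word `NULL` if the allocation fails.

Answer: 8

Derivation:
Op 1: a = malloc(2) -> a = 0; heap: [0-1 ALLOC][2-34 FREE]
Op 2: a = realloc(a, 2) -> a = 0; heap: [0-1 ALLOC][2-34 FREE]
Op 3: free(a) -> (freed a); heap: [0-34 FREE]
Op 4: b = malloc(8) -> b = 0; heap: [0-7 ALLOC][8-34 FREE]
malloc(9): first-fit scan over [0-7 ALLOC][8-34 FREE] -> 8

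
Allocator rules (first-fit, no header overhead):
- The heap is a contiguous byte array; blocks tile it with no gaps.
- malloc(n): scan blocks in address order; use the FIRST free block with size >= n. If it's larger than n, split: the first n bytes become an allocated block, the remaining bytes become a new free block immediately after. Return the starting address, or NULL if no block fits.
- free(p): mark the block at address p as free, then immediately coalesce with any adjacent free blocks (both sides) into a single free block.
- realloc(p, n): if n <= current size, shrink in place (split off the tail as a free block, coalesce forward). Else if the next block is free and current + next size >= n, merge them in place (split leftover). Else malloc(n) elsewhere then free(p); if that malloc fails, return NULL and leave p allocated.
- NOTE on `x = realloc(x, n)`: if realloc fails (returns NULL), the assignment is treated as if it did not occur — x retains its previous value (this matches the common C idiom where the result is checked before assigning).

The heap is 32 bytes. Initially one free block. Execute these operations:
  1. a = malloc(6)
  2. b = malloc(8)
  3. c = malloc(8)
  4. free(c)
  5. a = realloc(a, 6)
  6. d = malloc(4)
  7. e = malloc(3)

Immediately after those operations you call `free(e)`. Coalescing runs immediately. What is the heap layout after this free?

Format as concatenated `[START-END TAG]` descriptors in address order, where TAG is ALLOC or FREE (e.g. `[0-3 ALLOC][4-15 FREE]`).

Op 1: a = malloc(6) -> a = 0; heap: [0-5 ALLOC][6-31 FREE]
Op 2: b = malloc(8) -> b = 6; heap: [0-5 ALLOC][6-13 ALLOC][14-31 FREE]
Op 3: c = malloc(8) -> c = 14; heap: [0-5 ALLOC][6-13 ALLOC][14-21 ALLOC][22-31 FREE]
Op 4: free(c) -> (freed c); heap: [0-5 ALLOC][6-13 ALLOC][14-31 FREE]
Op 5: a = realloc(a, 6) -> a = 0; heap: [0-5 ALLOC][6-13 ALLOC][14-31 FREE]
Op 6: d = malloc(4) -> d = 14; heap: [0-5 ALLOC][6-13 ALLOC][14-17 ALLOC][18-31 FREE]
Op 7: e = malloc(3) -> e = 18; heap: [0-5 ALLOC][6-13 ALLOC][14-17 ALLOC][18-20 ALLOC][21-31 FREE]
free(e): e = 18 -> block [18-20 ALLOC]; mark free, coalesce with adjacent free neighbors -> [0-5 ALLOC][6-13 ALLOC][14-17 ALLOC][18-31 FREE]

Answer: [0-5 ALLOC][6-13 ALLOC][14-17 ALLOC][18-31 FREE]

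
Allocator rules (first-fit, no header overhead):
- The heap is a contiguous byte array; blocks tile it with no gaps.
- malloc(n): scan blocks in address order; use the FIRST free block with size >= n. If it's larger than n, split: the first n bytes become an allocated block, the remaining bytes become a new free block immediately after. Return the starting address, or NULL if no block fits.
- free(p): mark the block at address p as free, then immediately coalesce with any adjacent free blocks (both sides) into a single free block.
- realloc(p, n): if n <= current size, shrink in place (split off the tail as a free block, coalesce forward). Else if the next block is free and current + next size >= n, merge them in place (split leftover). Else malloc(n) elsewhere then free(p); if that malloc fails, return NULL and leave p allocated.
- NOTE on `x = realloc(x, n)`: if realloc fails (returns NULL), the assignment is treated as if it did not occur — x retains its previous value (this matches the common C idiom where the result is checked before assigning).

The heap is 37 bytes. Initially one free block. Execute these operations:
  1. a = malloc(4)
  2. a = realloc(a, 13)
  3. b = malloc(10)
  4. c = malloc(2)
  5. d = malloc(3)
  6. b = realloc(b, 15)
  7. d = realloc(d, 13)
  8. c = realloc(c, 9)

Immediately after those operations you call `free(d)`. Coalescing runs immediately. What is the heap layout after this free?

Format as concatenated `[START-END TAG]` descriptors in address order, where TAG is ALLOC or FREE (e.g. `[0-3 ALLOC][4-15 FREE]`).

Op 1: a = malloc(4) -> a = 0; heap: [0-3 ALLOC][4-36 FREE]
Op 2: a = realloc(a, 13) -> a = 0; heap: [0-12 ALLOC][13-36 FREE]
Op 3: b = malloc(10) -> b = 13; heap: [0-12 ALLOC][13-22 ALLOC][23-36 FREE]
Op 4: c = malloc(2) -> c = 23; heap: [0-12 ALLOC][13-22 ALLOC][23-24 ALLOC][25-36 FREE]
Op 5: d = malloc(3) -> d = 25; heap: [0-12 ALLOC][13-22 ALLOC][23-24 ALLOC][25-27 ALLOC][28-36 FREE]
Op 6: b = realloc(b, 15) -> NULL (b unchanged); heap: [0-12 ALLOC][13-22 ALLOC][23-24 ALLOC][25-27 ALLOC][28-36 FREE]
Op 7: d = realloc(d, 13) -> NULL (d unchanged); heap: [0-12 ALLOC][13-22 ALLOC][23-24 ALLOC][25-27 ALLOC][28-36 FREE]
Op 8: c = realloc(c, 9) -> c = 28; heap: [0-12 ALLOC][13-22 ALLOC][23-24 FREE][25-27 ALLOC][28-36 ALLOC]
free(d): d = 25 -> block [25-27 ALLOC]; mark free, coalesce with adjacent free neighbors -> [0-12 ALLOC][13-22 ALLOC][23-27 FREE][28-36 ALLOC]

Answer: [0-12 ALLOC][13-22 ALLOC][23-27 FREE][28-36 ALLOC]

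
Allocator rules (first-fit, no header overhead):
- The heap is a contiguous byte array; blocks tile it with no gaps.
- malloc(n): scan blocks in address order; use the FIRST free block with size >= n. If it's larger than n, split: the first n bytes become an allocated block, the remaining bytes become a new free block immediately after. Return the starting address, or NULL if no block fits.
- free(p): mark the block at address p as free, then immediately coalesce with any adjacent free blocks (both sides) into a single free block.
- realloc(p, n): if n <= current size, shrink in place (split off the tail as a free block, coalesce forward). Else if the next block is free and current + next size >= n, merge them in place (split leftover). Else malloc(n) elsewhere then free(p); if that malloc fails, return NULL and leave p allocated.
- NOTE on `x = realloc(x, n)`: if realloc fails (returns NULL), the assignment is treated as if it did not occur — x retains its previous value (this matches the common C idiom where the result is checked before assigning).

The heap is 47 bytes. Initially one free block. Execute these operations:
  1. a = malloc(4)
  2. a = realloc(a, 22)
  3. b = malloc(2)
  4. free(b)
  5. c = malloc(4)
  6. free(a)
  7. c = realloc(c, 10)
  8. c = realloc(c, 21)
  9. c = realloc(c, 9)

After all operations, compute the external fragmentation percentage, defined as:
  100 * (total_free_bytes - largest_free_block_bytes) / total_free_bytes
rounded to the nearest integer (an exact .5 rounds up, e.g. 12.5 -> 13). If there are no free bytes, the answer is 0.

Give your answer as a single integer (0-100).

Op 1: a = malloc(4) -> a = 0; heap: [0-3 ALLOC][4-46 FREE]
Op 2: a = realloc(a, 22) -> a = 0; heap: [0-21 ALLOC][22-46 FREE]
Op 3: b = malloc(2) -> b = 22; heap: [0-21 ALLOC][22-23 ALLOC][24-46 FREE]
Op 4: free(b) -> (freed b); heap: [0-21 ALLOC][22-46 FREE]
Op 5: c = malloc(4) -> c = 22; heap: [0-21 ALLOC][22-25 ALLOC][26-46 FREE]
Op 6: free(a) -> (freed a); heap: [0-21 FREE][22-25 ALLOC][26-46 FREE]
Op 7: c = realloc(c, 10) -> c = 22; heap: [0-21 FREE][22-31 ALLOC][32-46 FREE]
Op 8: c = realloc(c, 21) -> c = 22; heap: [0-21 FREE][22-42 ALLOC][43-46 FREE]
Op 9: c = realloc(c, 9) -> c = 22; heap: [0-21 FREE][22-30 ALLOC][31-46 FREE]
Free blocks: [22 16] total_free=38 largest=22 -> 100*(38-22)/38 = 1600/38 ≈ 42.105 -> rounds to 42

Answer: 42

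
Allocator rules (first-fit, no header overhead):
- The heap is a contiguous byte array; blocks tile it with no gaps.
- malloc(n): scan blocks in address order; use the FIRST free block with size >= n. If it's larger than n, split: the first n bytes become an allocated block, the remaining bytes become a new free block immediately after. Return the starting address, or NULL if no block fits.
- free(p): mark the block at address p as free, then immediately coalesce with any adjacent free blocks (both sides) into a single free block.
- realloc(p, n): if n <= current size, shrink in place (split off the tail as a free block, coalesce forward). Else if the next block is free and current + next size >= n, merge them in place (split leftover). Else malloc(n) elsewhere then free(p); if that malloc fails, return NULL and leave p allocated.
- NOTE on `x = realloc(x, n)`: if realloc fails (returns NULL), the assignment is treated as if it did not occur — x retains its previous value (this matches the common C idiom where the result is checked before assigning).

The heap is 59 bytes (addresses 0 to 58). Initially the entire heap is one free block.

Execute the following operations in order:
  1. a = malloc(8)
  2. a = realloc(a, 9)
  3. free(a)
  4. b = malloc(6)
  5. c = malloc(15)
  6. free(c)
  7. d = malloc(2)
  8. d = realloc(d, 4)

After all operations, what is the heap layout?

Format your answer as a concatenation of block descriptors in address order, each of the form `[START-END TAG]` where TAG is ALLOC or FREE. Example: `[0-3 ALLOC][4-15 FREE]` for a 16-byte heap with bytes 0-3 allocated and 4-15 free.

Answer: [0-5 ALLOC][6-9 ALLOC][10-58 FREE]

Derivation:
Op 1: a = malloc(8) -> a = 0; heap: [0-7 ALLOC][8-58 FREE]
Op 2: a = realloc(a, 9) -> a = 0; heap: [0-8 ALLOC][9-58 FREE]
Op 3: free(a) -> (freed a); heap: [0-58 FREE]
Op 4: b = malloc(6) -> b = 0; heap: [0-5 ALLOC][6-58 FREE]
Op 5: c = malloc(15) -> c = 6; heap: [0-5 ALLOC][6-20 ALLOC][21-58 FREE]
Op 6: free(c) -> (freed c); heap: [0-5 ALLOC][6-58 FREE]
Op 7: d = malloc(2) -> d = 6; heap: [0-5 ALLOC][6-7 ALLOC][8-58 FREE]
Op 8: d = realloc(d, 4) -> d = 6; heap: [0-5 ALLOC][6-9 ALLOC][10-58 FREE]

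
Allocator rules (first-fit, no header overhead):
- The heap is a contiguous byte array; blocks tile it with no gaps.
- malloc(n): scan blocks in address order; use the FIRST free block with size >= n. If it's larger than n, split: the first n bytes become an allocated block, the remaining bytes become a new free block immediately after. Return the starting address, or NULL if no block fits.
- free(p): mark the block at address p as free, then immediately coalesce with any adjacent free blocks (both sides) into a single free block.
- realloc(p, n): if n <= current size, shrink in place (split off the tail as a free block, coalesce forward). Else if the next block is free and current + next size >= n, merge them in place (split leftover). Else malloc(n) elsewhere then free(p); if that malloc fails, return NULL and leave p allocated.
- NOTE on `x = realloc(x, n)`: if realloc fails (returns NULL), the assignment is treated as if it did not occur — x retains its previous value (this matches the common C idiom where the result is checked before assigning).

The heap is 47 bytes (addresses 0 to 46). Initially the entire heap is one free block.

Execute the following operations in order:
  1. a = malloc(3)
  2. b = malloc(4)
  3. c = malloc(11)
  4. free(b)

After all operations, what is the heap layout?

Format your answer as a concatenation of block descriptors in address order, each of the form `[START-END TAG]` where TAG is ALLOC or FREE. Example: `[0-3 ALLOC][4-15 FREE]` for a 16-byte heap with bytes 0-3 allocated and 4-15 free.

Op 1: a = malloc(3) -> a = 0; heap: [0-2 ALLOC][3-46 FREE]
Op 2: b = malloc(4) -> b = 3; heap: [0-2 ALLOC][3-6 ALLOC][7-46 FREE]
Op 3: c = malloc(11) -> c = 7; heap: [0-2 ALLOC][3-6 ALLOC][7-17 ALLOC][18-46 FREE]
Op 4: free(b) -> (freed b); heap: [0-2 ALLOC][3-6 FREE][7-17 ALLOC][18-46 FREE]

Answer: [0-2 ALLOC][3-6 FREE][7-17 ALLOC][18-46 FREE]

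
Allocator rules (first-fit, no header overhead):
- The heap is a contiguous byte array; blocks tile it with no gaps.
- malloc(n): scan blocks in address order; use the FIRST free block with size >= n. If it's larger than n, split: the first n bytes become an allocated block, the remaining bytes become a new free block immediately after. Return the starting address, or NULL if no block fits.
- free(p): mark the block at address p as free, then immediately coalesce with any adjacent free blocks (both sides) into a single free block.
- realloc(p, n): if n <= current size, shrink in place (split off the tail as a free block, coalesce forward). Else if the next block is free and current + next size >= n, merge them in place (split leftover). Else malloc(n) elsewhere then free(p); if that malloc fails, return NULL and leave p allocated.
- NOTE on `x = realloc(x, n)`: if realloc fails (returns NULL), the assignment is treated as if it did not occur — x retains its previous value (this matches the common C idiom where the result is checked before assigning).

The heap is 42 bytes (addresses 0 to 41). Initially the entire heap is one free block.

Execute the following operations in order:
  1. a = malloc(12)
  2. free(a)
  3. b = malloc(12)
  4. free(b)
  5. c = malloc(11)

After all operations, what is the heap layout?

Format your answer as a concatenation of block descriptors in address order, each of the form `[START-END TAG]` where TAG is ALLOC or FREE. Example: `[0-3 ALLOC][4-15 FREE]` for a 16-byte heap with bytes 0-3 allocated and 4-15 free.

Answer: [0-10 ALLOC][11-41 FREE]

Derivation:
Op 1: a = malloc(12) -> a = 0; heap: [0-11 ALLOC][12-41 FREE]
Op 2: free(a) -> (freed a); heap: [0-41 FREE]
Op 3: b = malloc(12) -> b = 0; heap: [0-11 ALLOC][12-41 FREE]
Op 4: free(b) -> (freed b); heap: [0-41 FREE]
Op 5: c = malloc(11) -> c = 0; heap: [0-10 ALLOC][11-41 FREE]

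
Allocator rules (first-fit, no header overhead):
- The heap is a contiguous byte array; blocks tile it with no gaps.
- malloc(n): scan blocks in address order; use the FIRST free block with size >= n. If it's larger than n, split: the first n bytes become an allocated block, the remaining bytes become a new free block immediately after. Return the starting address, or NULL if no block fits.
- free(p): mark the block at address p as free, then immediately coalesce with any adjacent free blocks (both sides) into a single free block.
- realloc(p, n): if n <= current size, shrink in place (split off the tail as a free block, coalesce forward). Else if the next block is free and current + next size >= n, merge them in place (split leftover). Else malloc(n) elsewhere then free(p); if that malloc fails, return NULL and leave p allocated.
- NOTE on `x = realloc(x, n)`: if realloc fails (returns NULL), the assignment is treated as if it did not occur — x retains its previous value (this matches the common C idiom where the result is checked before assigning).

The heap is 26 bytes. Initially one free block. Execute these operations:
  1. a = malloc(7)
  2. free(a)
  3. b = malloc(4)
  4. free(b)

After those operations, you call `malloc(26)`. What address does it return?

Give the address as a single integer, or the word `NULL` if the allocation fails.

Answer: 0

Derivation:
Op 1: a = malloc(7) -> a = 0; heap: [0-6 ALLOC][7-25 FREE]
Op 2: free(a) -> (freed a); heap: [0-25 FREE]
Op 3: b = malloc(4) -> b = 0; heap: [0-3 ALLOC][4-25 FREE]
Op 4: free(b) -> (freed b); heap: [0-25 FREE]
malloc(26): first-fit scan over [0-25 FREE] -> 0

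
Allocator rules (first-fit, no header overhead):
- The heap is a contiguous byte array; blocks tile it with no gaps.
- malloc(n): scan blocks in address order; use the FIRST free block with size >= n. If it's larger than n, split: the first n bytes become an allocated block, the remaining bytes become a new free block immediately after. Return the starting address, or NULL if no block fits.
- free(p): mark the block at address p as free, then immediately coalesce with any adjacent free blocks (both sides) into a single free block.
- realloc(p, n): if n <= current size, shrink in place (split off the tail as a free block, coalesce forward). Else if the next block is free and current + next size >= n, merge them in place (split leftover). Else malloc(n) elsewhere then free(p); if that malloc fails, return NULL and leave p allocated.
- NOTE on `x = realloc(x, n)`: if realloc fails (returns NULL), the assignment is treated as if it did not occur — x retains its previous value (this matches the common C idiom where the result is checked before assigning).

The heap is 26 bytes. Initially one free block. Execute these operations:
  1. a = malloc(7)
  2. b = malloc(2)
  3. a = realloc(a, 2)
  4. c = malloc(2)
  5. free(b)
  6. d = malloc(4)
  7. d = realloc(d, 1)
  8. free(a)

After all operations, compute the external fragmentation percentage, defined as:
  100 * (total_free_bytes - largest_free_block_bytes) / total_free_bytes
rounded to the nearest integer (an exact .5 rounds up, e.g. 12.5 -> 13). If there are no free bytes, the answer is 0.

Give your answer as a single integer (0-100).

Op 1: a = malloc(7) -> a = 0; heap: [0-6 ALLOC][7-25 FREE]
Op 2: b = malloc(2) -> b = 7; heap: [0-6 ALLOC][7-8 ALLOC][9-25 FREE]
Op 3: a = realloc(a, 2) -> a = 0; heap: [0-1 ALLOC][2-6 FREE][7-8 ALLOC][9-25 FREE]
Op 4: c = malloc(2) -> c = 2; heap: [0-1 ALLOC][2-3 ALLOC][4-6 FREE][7-8 ALLOC][9-25 FREE]
Op 5: free(b) -> (freed b); heap: [0-1 ALLOC][2-3 ALLOC][4-25 FREE]
Op 6: d = malloc(4) -> d = 4; heap: [0-1 ALLOC][2-3 ALLOC][4-7 ALLOC][8-25 FREE]
Op 7: d = realloc(d, 1) -> d = 4; heap: [0-1 ALLOC][2-3 ALLOC][4-4 ALLOC][5-25 FREE]
Op 8: free(a) -> (freed a); heap: [0-1 FREE][2-3 ALLOC][4-4 ALLOC][5-25 FREE]
Free blocks: [2 21] total_free=23 largest=21 -> 100*(23-21)/23 = 200/23 ≈ 8.696 -> rounds to 9

Answer: 9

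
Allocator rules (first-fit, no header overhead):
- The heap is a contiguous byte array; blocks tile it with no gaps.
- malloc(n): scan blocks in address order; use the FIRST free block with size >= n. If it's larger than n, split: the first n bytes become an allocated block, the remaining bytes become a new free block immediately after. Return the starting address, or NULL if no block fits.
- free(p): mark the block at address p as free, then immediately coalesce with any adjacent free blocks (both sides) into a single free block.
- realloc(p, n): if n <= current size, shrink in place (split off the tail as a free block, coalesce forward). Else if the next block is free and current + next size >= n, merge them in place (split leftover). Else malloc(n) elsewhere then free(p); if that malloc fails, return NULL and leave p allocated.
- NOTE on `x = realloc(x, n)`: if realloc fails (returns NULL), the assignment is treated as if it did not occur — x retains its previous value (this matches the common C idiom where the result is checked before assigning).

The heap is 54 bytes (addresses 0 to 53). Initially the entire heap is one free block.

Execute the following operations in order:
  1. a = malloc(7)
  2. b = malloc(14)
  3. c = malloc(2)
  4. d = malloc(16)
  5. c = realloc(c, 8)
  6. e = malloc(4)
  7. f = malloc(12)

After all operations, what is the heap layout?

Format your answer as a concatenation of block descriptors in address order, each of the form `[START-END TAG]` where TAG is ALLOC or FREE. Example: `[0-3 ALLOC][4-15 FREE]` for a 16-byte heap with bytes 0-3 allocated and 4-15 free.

Op 1: a = malloc(7) -> a = 0; heap: [0-6 ALLOC][7-53 FREE]
Op 2: b = malloc(14) -> b = 7; heap: [0-6 ALLOC][7-20 ALLOC][21-53 FREE]
Op 3: c = malloc(2) -> c = 21; heap: [0-6 ALLOC][7-20 ALLOC][21-22 ALLOC][23-53 FREE]
Op 4: d = malloc(16) -> d = 23; heap: [0-6 ALLOC][7-20 ALLOC][21-22 ALLOC][23-38 ALLOC][39-53 FREE]
Op 5: c = realloc(c, 8) -> c = 39; heap: [0-6 ALLOC][7-20 ALLOC][21-22 FREE][23-38 ALLOC][39-46 ALLOC][47-53 FREE]
Op 6: e = malloc(4) -> e = 47; heap: [0-6 ALLOC][7-20 ALLOC][21-22 FREE][23-38 ALLOC][39-46 ALLOC][47-50 ALLOC][51-53 FREE]
Op 7: f = malloc(12) -> f = NULL; heap: [0-6 ALLOC][7-20 ALLOC][21-22 FREE][23-38 ALLOC][39-46 ALLOC][47-50 ALLOC][51-53 FREE]

Answer: [0-6 ALLOC][7-20 ALLOC][21-22 FREE][23-38 ALLOC][39-46 ALLOC][47-50 ALLOC][51-53 FREE]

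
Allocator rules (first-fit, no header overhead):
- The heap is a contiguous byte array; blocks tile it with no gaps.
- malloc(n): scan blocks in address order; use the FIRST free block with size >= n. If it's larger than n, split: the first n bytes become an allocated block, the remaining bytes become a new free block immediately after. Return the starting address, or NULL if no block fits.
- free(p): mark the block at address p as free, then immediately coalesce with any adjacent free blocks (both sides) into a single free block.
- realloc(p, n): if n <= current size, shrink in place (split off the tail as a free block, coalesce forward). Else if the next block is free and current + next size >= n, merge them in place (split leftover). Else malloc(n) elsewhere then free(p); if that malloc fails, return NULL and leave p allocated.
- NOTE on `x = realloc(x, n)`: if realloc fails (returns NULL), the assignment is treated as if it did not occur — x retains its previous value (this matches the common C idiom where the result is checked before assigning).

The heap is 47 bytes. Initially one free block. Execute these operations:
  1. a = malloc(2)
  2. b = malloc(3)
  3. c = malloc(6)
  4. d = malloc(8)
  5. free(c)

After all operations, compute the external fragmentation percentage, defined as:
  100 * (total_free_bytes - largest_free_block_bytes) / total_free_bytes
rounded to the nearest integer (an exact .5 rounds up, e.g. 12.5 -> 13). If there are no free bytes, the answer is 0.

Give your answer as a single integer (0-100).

Answer: 18

Derivation:
Op 1: a = malloc(2) -> a = 0; heap: [0-1 ALLOC][2-46 FREE]
Op 2: b = malloc(3) -> b = 2; heap: [0-1 ALLOC][2-4 ALLOC][5-46 FREE]
Op 3: c = malloc(6) -> c = 5; heap: [0-1 ALLOC][2-4 ALLOC][5-10 ALLOC][11-46 FREE]
Op 4: d = malloc(8) -> d = 11; heap: [0-1 ALLOC][2-4 ALLOC][5-10 ALLOC][11-18 ALLOC][19-46 FREE]
Op 5: free(c) -> (freed c); heap: [0-1 ALLOC][2-4 ALLOC][5-10 FREE][11-18 ALLOC][19-46 FREE]
Free blocks: [6 28] total_free=34 largest=28 -> 100*(34-28)/34 = 600/34 ≈ 17.647 -> rounds to 18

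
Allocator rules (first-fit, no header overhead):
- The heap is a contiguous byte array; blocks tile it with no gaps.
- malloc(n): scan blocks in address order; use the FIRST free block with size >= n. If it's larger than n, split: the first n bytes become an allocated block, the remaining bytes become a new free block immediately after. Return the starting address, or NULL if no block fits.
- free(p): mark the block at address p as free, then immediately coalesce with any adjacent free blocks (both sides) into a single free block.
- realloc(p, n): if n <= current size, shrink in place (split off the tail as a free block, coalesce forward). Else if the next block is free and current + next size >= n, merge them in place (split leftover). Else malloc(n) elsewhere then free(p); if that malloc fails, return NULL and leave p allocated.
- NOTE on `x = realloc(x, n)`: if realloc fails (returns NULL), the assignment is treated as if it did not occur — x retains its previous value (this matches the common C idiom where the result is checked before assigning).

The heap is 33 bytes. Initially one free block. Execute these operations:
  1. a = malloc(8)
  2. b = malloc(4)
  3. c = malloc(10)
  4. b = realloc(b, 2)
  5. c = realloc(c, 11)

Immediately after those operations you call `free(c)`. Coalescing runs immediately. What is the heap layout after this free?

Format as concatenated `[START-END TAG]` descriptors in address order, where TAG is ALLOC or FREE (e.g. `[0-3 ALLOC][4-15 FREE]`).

Answer: [0-7 ALLOC][8-9 ALLOC][10-32 FREE]

Derivation:
Op 1: a = malloc(8) -> a = 0; heap: [0-7 ALLOC][8-32 FREE]
Op 2: b = malloc(4) -> b = 8; heap: [0-7 ALLOC][8-11 ALLOC][12-32 FREE]
Op 3: c = malloc(10) -> c = 12; heap: [0-7 ALLOC][8-11 ALLOC][12-21 ALLOC][22-32 FREE]
Op 4: b = realloc(b, 2) -> b = 8; heap: [0-7 ALLOC][8-9 ALLOC][10-11 FREE][12-21 ALLOC][22-32 FREE]
Op 5: c = realloc(c, 11) -> c = 12; heap: [0-7 ALLOC][8-9 ALLOC][10-11 FREE][12-22 ALLOC][23-32 FREE]
free(c): c = 12 -> block [12-22 ALLOC]; mark free, coalesce with adjacent free neighbors -> [0-7 ALLOC][8-9 ALLOC][10-32 FREE]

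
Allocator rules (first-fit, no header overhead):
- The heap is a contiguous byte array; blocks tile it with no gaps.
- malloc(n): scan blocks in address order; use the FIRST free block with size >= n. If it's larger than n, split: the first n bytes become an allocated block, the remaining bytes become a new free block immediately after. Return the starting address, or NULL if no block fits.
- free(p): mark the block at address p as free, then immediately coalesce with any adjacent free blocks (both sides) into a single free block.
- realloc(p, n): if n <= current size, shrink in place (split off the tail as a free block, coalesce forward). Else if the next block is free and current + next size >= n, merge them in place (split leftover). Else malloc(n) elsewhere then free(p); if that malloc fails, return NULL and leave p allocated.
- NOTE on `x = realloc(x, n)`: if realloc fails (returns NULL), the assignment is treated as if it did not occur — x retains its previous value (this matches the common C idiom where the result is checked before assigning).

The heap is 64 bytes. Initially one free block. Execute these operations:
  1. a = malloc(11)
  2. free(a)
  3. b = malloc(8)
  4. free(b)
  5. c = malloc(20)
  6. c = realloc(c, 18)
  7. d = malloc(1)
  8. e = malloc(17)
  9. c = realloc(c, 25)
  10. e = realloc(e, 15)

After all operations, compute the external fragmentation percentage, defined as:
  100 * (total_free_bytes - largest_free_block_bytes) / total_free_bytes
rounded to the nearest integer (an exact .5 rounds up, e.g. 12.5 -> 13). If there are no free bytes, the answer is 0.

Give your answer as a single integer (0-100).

Op 1: a = malloc(11) -> a = 0; heap: [0-10 ALLOC][11-63 FREE]
Op 2: free(a) -> (freed a); heap: [0-63 FREE]
Op 3: b = malloc(8) -> b = 0; heap: [0-7 ALLOC][8-63 FREE]
Op 4: free(b) -> (freed b); heap: [0-63 FREE]
Op 5: c = malloc(20) -> c = 0; heap: [0-19 ALLOC][20-63 FREE]
Op 6: c = realloc(c, 18) -> c = 0; heap: [0-17 ALLOC][18-63 FREE]
Op 7: d = malloc(1) -> d = 18; heap: [0-17 ALLOC][18-18 ALLOC][19-63 FREE]
Op 8: e = malloc(17) -> e = 19; heap: [0-17 ALLOC][18-18 ALLOC][19-35 ALLOC][36-63 FREE]
Op 9: c = realloc(c, 25) -> c = 36; heap: [0-17 FREE][18-18 ALLOC][19-35 ALLOC][36-60 ALLOC][61-63 FREE]
Op 10: e = realloc(e, 15) -> e = 19; heap: [0-17 FREE][18-18 ALLOC][19-33 ALLOC][34-35 FREE][36-60 ALLOC][61-63 FREE]
Free blocks: [18 2 3] total_free=23 largest=18 -> 100*(23-18)/23 = 500/23 ≈ 21.739 -> rounds to 22

Answer: 22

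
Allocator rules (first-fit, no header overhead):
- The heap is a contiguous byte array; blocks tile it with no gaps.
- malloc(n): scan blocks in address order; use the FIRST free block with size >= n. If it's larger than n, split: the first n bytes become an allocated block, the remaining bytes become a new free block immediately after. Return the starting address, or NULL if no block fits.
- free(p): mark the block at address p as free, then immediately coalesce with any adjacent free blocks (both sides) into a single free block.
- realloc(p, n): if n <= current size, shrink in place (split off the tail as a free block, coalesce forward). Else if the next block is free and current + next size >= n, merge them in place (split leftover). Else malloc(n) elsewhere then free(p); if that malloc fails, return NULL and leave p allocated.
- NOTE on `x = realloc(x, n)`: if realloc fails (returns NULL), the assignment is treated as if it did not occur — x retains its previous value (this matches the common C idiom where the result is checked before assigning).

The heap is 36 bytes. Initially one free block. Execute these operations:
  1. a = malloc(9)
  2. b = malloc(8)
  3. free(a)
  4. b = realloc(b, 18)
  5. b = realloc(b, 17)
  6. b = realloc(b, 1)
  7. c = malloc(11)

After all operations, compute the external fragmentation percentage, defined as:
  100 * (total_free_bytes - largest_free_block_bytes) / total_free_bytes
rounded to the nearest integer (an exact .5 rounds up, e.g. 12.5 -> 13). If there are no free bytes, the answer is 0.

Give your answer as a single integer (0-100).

Op 1: a = malloc(9) -> a = 0; heap: [0-8 ALLOC][9-35 FREE]
Op 2: b = malloc(8) -> b = 9; heap: [0-8 ALLOC][9-16 ALLOC][17-35 FREE]
Op 3: free(a) -> (freed a); heap: [0-8 FREE][9-16 ALLOC][17-35 FREE]
Op 4: b = realloc(b, 18) -> b = 9; heap: [0-8 FREE][9-26 ALLOC][27-35 FREE]
Op 5: b = realloc(b, 17) -> b = 9; heap: [0-8 FREE][9-25 ALLOC][26-35 FREE]
Op 6: b = realloc(b, 1) -> b = 9; heap: [0-8 FREE][9-9 ALLOC][10-35 FREE]
Op 7: c = malloc(11) -> c = 10; heap: [0-8 FREE][9-9 ALLOC][10-20 ALLOC][21-35 FREE]
Free blocks: [9 15] total_free=24 largest=15 -> 100*(24-15)/24 = 900/24 = 37.5 -> rounds to 38

Answer: 38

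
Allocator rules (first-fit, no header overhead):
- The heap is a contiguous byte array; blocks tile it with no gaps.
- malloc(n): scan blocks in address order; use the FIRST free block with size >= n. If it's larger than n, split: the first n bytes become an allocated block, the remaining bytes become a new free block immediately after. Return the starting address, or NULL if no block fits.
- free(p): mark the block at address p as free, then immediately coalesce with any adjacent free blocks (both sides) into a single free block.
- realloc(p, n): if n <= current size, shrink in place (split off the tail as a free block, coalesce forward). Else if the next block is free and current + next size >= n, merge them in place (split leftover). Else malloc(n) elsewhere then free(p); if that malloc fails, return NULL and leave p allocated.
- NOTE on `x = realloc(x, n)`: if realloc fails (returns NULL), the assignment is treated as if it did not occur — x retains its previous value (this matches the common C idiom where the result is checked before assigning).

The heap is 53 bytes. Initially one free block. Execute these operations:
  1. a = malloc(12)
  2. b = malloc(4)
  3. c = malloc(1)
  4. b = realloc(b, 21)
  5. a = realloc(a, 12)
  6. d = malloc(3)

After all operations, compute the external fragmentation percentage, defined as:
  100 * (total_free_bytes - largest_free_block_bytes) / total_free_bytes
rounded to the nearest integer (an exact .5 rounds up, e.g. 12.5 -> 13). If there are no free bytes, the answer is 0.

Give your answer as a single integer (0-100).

Op 1: a = malloc(12) -> a = 0; heap: [0-11 ALLOC][12-52 FREE]
Op 2: b = malloc(4) -> b = 12; heap: [0-11 ALLOC][12-15 ALLOC][16-52 FREE]
Op 3: c = malloc(1) -> c = 16; heap: [0-11 ALLOC][12-15 ALLOC][16-16 ALLOC][17-52 FREE]
Op 4: b = realloc(b, 21) -> b = 17; heap: [0-11 ALLOC][12-15 FREE][16-16 ALLOC][17-37 ALLOC][38-52 FREE]
Op 5: a = realloc(a, 12) -> a = 0; heap: [0-11 ALLOC][12-15 FREE][16-16 ALLOC][17-37 ALLOC][38-52 FREE]
Op 6: d = malloc(3) -> d = 12; heap: [0-11 ALLOC][12-14 ALLOC][15-15 FREE][16-16 ALLOC][17-37 ALLOC][38-52 FREE]
Free blocks: [1 15] total_free=16 largest=15 -> 100*(16-15)/16 = 100/16 = 6.25 -> rounds to 6

Answer: 6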